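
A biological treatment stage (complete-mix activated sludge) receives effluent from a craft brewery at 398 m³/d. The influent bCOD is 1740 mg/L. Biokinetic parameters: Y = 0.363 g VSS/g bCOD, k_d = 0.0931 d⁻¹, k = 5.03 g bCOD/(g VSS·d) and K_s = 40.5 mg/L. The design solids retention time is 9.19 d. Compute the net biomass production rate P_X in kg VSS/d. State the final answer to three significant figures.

P_X ≈ 135 kg VSS/d

From the Monod/SRT balance for a CMAS, S = K_s·(1+k_d θ_c)/[θ_c·(Y k − k_d) − 1] = 40.5 × (1 + 0.0931 × 9.19) / [9.19 × (0.363 × 5.03 − 0.0931) − 1] = 75.15 / 14.92 = 5.035 mg/L.
Y_obs = Y / (1 + k_d θ_c) = 0.363 / (1 + 0.0931 × 9.19) = 0.363 / 1.856 = 0.1956.
Substrate removed = Q·(S₀ − S) = 398 m³/d × (1740 − 5.04) g/m³ = 6.91×10^5 g/d = 690.5 kg/d.
P_X = Y_obs · Q(S₀ − S) = 0.1956 × 690.5 = 135.1 kg VSS/d.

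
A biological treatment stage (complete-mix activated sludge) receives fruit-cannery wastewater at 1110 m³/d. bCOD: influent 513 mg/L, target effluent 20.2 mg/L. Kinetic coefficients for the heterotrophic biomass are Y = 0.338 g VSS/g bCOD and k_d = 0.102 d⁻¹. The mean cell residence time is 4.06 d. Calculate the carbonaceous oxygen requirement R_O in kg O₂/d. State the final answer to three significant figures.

R_O ≈ 361 kg O₂/d

The observed yield is Y_obs = Y/(1 + k_d·θ_c) = 0.338 / (1 + 0.102 × 4.06) = 0.338 / 1.414 = 0.2390 g VSS per g bCOD removed.
Substrate removed = Q·(S₀ − S) = 1110 m³/d × (513 − 20.2) g/m³ = 5.47×10^5 g/d = 547.0 kg/d.
Net sludge production P_X = 0.2390 × 547.0 = 130.7 kg VSS/d.
Carbonaceous O₂ demand = substrate oxidised − cell-mass equivalent = 547.0 − 1.42 × 130.7 = 361.4 kg O₂/d.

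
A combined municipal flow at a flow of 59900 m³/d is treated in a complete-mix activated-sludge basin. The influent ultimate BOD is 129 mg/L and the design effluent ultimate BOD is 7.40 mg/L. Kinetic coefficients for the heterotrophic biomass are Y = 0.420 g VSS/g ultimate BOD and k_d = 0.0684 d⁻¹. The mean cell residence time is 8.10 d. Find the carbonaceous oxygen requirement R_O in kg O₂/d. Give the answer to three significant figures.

Y_obs = Y / (1 + k_d θ_c) = 0.420 / (1 + 0.0684 × 8.10) = 0.420 / 1.554 = 0.2703.
Mass of ultimate BOD removed per day: Q(S₀ − S) = 59900 × 121.6 g/m³ = 7284 kg/d.
P_X = Y_obs·Q·(S₀ − S) = 0.2703 × 7284 = 1969 kg VSS/d.
Carbonaceous O₂ demand = substrate oxidised − cell-mass equivalent = 7284 − 1.42 × 1969 = 4488 kg O₂/d.

R_O ≈ 4490 kg O₂/d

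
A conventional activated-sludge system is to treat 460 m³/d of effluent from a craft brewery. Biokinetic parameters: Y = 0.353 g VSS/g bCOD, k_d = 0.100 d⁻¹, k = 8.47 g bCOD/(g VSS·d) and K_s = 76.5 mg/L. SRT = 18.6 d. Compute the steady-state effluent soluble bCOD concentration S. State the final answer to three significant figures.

From the Monod/SRT balance for a CMAS, S = K_s·(1+k_d θ_c)/[θ_c·(Y k − k_d) − 1] = 76.5 × (1 + 0.100 × 18.6) / [18.6 × (0.353 × 8.47 − 0.100) − 1] = 218.8 / 52.75 = 4.147 mg/L.

S ≈ 4.15 mg/L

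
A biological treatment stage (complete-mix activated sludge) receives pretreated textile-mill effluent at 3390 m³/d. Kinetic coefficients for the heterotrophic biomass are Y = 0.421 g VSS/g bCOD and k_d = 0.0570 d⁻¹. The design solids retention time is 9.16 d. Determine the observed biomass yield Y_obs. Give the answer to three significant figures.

Y_obs ≈ 0.277 g VSS/g bCOD

Observed yield with endogenous decay: Y_obs = Y / (1 + k_d·θ_c) = 0.421 / (1 + 0.0570 × 9.16) = 0.421 / 1.522 = 0.2766 g VSS/g bCOD.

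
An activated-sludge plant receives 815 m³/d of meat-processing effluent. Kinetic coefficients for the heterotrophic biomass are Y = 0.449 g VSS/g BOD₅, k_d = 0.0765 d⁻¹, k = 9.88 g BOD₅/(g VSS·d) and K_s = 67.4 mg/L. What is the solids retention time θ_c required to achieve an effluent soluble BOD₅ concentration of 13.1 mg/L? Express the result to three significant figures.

θ_c ≈ 1.55 d

Specific growth rate at S = 13.1 mg/L: μ = YkS/(K_s+S) = 0.449·9.88·13.1/(67.4+13.1) = 0.7219 d⁻¹.
Then 1/θ_c = μ − k_d = 0.7219 − 0.0765 = 0.6454 d⁻¹, giving θ_c = 1.549 d.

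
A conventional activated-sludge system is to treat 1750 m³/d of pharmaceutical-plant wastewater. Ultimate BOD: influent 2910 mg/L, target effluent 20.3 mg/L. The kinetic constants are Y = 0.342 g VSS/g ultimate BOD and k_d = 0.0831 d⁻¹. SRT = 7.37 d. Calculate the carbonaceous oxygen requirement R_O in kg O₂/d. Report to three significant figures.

R_O ≈ 3530 kg O₂/d

Y_obs = Y / (1 + k_d θ_c) = 0.342 / (1 + 0.0831 × 7.37) = 0.342 / 1.612 = 0.2121.
Substrate removed = Q·(S₀ − S) = 1750 m³/d × (2910 − 20.3) g/m³ = 5.06×10^6 g/d = 5057 kg/d.
Biomass synthesised: P_X = Y_obs × 5057 = 1073 kg VSS/d.
R_O = Q·(S₀ − S) − 1.42·P_X = 5057 − 1.42 × 1073 = 3534 kg O₂/d.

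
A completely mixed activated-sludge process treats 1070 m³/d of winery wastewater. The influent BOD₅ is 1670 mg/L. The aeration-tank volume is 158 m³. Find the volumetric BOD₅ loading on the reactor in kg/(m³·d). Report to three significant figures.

Volumetric loading L_v = Q·S₀ / V = 1070 × 1670 g/m³ / 158.0 m³ = 11309 g/(m³·d) = 11.31 kg BOD₅/(m³·d).

L_v ≈ 11.3 kg BOD₅/(m³·d)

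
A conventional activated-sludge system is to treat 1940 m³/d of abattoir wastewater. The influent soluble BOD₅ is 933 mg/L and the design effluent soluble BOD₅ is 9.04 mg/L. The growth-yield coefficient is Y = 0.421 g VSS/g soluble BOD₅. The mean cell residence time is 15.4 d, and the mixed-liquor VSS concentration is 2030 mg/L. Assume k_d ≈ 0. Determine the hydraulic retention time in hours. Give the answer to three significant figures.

τ ≈ 70.8 h

V·X = Y·Q·ΔS·θ_c gives V = 0.421 × 1940 × (933 − 9.04) × 15.4 / 2030 = 5725 m³.
HRT = V/Q = 5725 m³ / 1940 m³·d⁻¹ = 2.951 d × 24 = 70.82 h.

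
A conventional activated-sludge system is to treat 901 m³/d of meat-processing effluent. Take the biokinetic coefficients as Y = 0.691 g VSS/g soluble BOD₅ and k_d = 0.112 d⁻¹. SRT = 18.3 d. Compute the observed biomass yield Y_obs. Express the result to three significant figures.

Correct the yield for decay: Y_obs = Y/(1 + k_d θ_c) = 0.691 / (1 + 0.112 × 18.3) = 0.691 / 3.050 = 0.2266.

Y_obs ≈ 0.227 g VSS/g soluble BOD₅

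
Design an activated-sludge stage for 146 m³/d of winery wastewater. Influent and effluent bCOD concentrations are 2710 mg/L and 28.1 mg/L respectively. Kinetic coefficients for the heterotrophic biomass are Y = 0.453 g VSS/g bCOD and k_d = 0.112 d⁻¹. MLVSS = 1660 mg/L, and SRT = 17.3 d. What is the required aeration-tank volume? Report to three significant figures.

Steady-state biomass mass balance: V·X·(1 + k_d·θ_c) = Y·Q·(S₀ − S)·θ_c, so V = 0.453 × 146 × (2710 − 28.1) × 17.3 / [1660 × (1 + 0.112 × 17.3)] = 3.07×10^6 / 4876 = 629.3 m³.

V ≈ 629 m³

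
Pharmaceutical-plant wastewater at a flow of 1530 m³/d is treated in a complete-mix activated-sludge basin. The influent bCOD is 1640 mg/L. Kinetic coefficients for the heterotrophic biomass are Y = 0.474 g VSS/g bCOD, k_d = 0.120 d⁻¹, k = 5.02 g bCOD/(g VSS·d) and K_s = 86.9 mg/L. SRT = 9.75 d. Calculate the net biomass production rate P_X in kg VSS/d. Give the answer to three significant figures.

Effluent substrate depends only on kinetics and SRT: S = K_s(1 + k_d θ_c) / [θ_c(Yk − k_d) − 1] = 86.9 × (1 + 0.120 × 9.75) / [9.75 × (0.474 × 5.02 − 0.120) − 1] = 188.6 / 21.03 = 8.967 mg/L.
Observed yield with endogenous decay: Y_obs = Y / (1 + k_d·θ_c) = 0.474 / (1 + 0.120 × 9.75) = 0.474 / 2.170 = 0.2184 g VSS/g bCOD.
Substrate removed = Q·(S₀ − S) = 1530 m³/d × (1640 − 8.97) g/m³ = 2.5×10^6 g/d = 2495 kg/d.
Net biomass production P_X = Y_obs × Q·(S₀ − S) = 0.2184 × 2495 = 545.1 kg VSS/d.

P_X ≈ 545 kg VSS/d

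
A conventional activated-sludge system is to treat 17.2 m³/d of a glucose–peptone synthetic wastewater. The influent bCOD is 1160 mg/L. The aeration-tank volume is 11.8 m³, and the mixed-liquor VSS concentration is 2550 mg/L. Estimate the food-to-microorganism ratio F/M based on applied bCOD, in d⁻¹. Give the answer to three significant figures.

F/M = applied load / biomass = Q·S₀/(V·X) = 17.2 × 1160 / (11.80 × 2550) = 0.6631 d⁻¹.

F/M ≈ 0.663 d⁻¹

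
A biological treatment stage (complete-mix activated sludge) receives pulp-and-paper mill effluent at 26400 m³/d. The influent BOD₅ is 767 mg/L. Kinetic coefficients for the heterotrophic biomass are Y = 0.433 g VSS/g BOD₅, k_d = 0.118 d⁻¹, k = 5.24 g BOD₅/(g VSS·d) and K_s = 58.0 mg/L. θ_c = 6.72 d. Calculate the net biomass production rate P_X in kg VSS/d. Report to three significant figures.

P_X ≈ 4840 kg VSS/d

From the Monod/SRT balance for a CMAS, S = K_s·(1+k_d θ_c)/[θ_c·(Y k − k_d) − 1] = 58.0 × (1 + 0.118 × 6.72) / [6.72 × (0.433 × 5.24 − 0.118) − 1] = 104.0 / 13.45 = 7.729 mg/L.
Correct the yield for decay: Y_obs = Y/(1 + k_d θ_c) = 0.433 / (1 + 0.118 × 6.72) = 0.433 / 1.793 = 0.2415.
ΔS = 767 − 7.73 = 759.3 mg/L, so the substrate removal rate is 26400 × 759.3/1000 = 20045 kg BOD₅/d.
Net biomass production P_X = Y_obs × Q·(S₀ − S) = 0.2415 × 20045 = 4841 kg VSS/d.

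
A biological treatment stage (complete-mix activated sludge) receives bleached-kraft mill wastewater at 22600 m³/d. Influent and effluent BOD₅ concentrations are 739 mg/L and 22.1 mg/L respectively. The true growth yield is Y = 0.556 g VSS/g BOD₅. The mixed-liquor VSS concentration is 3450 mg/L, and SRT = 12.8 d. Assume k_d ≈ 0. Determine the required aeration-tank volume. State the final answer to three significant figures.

V ≈ 33400 m³

Biomass mass balance (decay neglected): V·X = Y·Q·(S₀ − S)·θ_c, so V = 0.556 × 22600 × (739 − 22.1) × 12.8 / 3450 = 33422 m³.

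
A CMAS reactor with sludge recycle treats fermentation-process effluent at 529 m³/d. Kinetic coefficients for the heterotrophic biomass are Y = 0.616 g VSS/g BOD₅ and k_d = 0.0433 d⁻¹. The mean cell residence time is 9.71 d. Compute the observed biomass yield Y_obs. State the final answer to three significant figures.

Correct the yield for decay: Y_obs = Y/(1 + k_d θ_c) = 0.616 / (1 + 0.0433 × 9.71) = 0.616 / 1.420 = 0.4337.

Y_obs ≈ 0.434 g VSS/g BOD₅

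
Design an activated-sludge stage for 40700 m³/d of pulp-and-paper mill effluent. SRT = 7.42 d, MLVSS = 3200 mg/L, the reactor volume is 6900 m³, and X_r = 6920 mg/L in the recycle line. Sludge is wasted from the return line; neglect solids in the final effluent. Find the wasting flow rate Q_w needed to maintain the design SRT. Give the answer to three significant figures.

Q_w ≈ 430 m³/d

Wasting from the return line (neglecting effluent solids): Q_w = V·X / (θ_c·X_r) = 6900 × 3200 / (7.42 × 6920) = 430.0 m³/d.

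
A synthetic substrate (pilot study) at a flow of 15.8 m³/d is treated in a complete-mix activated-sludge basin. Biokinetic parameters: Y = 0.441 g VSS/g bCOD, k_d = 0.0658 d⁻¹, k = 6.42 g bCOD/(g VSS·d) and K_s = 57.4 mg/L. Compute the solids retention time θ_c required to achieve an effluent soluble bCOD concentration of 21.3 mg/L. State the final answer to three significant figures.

From 1/θ_c = Y·k·S/(K_s + S) − k_d: Y·k·S/(K_s+S) = 0.441 × 6.42 × 21.3 / (57.4 + 21.3) = 0.7663 d⁻¹.
Then 1/θ_c = μ − k_d = 0.7663 − 0.0658 = 0.7005 d⁻¹, giving θ_c = 1.428 d.

θ_c ≈ 1.43 d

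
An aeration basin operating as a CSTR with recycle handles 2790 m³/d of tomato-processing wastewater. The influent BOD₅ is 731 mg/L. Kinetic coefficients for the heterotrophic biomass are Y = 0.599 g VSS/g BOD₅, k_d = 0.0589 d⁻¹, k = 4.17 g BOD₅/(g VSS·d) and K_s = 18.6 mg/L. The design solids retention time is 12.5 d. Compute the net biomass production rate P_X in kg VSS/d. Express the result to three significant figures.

Effluent substrate depends only on kinetics and SRT: S = K_s(1 + k_d θ_c) / [θ_c(Yk − k_d) − 1] = 18.6 × (1 + 0.0589 × 12.5) / [12.5 × (0.599 × 4.17 − 0.0589) − 1] = 32.29 / 29.49 = 1.095 mg/L.
Correct the yield for decay: Y_obs = Y/(1 + k_d θ_c) = 0.599 / (1 + 0.0589 × 12.5) = 0.599 / 1.736 = 0.3450.
Mass of BOD₅ removed per day: Q(S₀ − S) = 2790 × 729.9 g/m³ = 2036 kg/d.
Net biomass production P_X = Y_obs × Q·(S₀ − S) = 0.3450 × 2036 = 702.6 kg VSS/d.

P_X ≈ 703 kg VSS/d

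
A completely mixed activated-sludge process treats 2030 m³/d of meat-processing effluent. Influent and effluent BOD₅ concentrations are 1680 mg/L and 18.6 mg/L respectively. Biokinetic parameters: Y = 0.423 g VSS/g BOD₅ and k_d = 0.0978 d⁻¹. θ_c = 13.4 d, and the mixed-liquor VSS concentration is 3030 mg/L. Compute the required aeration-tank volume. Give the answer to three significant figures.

V ≈ 2730 m³

Rearranging the biomass balance for a CMAS with decay, V = Y·Q·ΔS·θ_c / [X·(1+k_d θ_c)] = 0.423 × 2030 × (1680 − 18.6) × 13.4 / [3030 × (1 + 0.0978 × 13.4)] = 1.91×10^7 / 7001 = 2731 m³.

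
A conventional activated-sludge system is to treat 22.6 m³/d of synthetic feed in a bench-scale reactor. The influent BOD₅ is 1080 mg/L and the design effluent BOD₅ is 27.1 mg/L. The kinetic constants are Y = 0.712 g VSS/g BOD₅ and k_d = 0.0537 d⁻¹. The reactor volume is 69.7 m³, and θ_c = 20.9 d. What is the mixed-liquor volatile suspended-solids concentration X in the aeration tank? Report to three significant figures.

X ≈ 2390 mg/L

X = Y·Q·ΔS·θ_c / [V·(1 + k_d θ_c)] = 0.712 × 22.6 × (1080 − 27.1) × 20.9 / [69.7 × (1 + 0.0537 × 20.9)] = 2394 mg/L.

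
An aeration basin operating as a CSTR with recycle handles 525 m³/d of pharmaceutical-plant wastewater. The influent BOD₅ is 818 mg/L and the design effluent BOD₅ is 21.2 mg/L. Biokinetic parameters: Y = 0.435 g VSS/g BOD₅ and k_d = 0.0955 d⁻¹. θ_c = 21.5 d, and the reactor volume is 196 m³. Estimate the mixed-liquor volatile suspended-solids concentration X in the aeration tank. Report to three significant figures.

X ≈ 6540 mg/L

X = Y·Q·ΔS·θ_c / [V·(1 + k_d θ_c)] = 0.435 × 525 × (818 − 21.2) × 21.5 / [196 × (1 + 0.0955 × 21.5)] = 6538 mg/L.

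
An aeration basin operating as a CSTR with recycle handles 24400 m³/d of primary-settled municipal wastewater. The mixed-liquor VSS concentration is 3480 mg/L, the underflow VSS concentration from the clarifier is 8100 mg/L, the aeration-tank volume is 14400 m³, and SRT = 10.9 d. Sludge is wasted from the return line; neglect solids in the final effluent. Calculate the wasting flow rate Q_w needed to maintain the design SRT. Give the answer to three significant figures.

Q_w ≈ 568 m³/d

Q_w = (V·X)/(θ_c X_r) = 14400 × 3480 / (10.9 × 8100) = 567.6 m³/d.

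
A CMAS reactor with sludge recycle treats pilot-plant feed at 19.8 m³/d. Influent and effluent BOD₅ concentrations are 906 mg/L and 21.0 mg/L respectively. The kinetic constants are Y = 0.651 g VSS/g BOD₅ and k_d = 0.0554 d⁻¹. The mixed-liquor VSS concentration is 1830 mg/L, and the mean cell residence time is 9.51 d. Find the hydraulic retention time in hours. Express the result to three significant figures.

From the SRT design equation V = Y Q (S₀−S) θ_c / [X (1 + k_d θ_c)] = 0.651 × 19.8 × (906 − 21.0) × 9.51 / [1830 × (1 + 0.0554 × 9.51)] = 1.08×10^5 / 2794 = 38.83 m³.
τ = V/Q = 38.83/19.8 = 1.961 d, or 47.06 h.

τ ≈ 47.1 h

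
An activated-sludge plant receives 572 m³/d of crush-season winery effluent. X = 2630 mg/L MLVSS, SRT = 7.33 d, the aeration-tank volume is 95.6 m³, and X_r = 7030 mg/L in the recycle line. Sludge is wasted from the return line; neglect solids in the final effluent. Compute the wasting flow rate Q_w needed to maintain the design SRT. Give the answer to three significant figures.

Wasting from the return line (neglecting effluent solids): Q_w = V·X / (θ_c·X_r) = 95.60 × 2630 / (7.33 × 7030) = 4.879 m³/d.

Q_w ≈ 4.88 m³/d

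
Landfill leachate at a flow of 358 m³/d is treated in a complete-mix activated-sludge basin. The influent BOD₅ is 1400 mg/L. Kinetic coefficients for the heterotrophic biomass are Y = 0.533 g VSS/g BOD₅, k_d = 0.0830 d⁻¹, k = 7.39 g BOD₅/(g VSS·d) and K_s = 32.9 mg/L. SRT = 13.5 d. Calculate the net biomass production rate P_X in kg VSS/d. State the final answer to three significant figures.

P_X ≈ 126 kg VSS/d

For a completely mixed reactor with recycle the Lawrence–McCarty relation gives S = K_s·(1 + k_d·θ_c) / [θ_c·(Y·k − k_d) − 1] = 32.9 × (1 + 0.0830 × 13.5) / [13.5 × (0.533 × 7.39 − 0.0830) − 1] = 69.76 / 51.05 = 1.366 mg/L.
Correct the yield for decay: Y_obs = Y/(1 + k_d θ_c) = 0.533 / (1 + 0.0830 × 13.5) = 0.533 / 2.120 = 0.2514.
ΔS = 1400 − 1.37 = 1399 mg/L, so the substrate removal rate is 358 × 1399/1000 = 500.7 kg BOD₅/d.
Net biomass production P_X = Y_obs × Q·(S₀ − S) = 0.2514 × 500.7 = 125.9 kg VSS/d.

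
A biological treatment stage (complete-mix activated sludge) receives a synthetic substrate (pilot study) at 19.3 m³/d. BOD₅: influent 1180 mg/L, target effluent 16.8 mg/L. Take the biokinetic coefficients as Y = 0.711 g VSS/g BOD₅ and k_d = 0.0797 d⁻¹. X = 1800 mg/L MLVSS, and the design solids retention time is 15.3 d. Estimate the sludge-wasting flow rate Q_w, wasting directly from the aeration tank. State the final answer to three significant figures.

Q_w ≈ 4.00 m³/d

Steady-state biomass mass balance: V·X·(1 + k_d·θ_c) = Y·Q·(S₀ − S)·θ_c, so V = 0.711 × 19.3 × (1180 − 16.8) × 15.3 / [1800 × (1 + 0.0797 × 15.3)] = 2.44×10^5 / 3995 = 61.13 m³.
Wasting from the aeration tank: Q_w = V / θ_c = 61.13 / 15.3 = 3.996 m³/d.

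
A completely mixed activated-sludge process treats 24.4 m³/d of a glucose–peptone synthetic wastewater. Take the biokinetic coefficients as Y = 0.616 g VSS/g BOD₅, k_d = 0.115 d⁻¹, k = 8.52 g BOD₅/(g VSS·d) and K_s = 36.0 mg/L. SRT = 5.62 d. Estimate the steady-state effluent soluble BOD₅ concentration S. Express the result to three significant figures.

S ≈ 2.13 mg/L

Effluent substrate depends only on kinetics and SRT: S = K_s(1 + k_d θ_c) / [θ_c(Yk − k_d) − 1] = 36.0 × (1 + 0.115 × 5.62) / [5.62 × (0.616 × 8.52 − 0.115) − 1] = 59.27 / 27.85 = 2.128 mg/L.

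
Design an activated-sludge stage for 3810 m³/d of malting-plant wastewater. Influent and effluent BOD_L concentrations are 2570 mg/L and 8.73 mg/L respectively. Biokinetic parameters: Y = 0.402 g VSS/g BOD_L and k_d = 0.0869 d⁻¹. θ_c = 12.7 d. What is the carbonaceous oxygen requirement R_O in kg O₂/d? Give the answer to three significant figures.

R_O ≈ 7110 kg O₂/d

Correct the yield for decay: Y_obs = Y/(1 + k_d θ_c) = 0.402 / (1 + 0.0869 × 12.7) = 0.402 / 2.104 = 0.1911.
Substrate removed = Q·(S₀ − S) = 3810 m³/d × (2570 − 8.73) g/m³ = 9.76×10^6 g/d = 9758 kg/d.
Biomass synthesised: P_X = Y_obs × 9758 = 1865 kg VSS/d.
R_O = Q·ΔS − 1.42 P_X = 9758 − 2648 = 7110 kg O₂/d.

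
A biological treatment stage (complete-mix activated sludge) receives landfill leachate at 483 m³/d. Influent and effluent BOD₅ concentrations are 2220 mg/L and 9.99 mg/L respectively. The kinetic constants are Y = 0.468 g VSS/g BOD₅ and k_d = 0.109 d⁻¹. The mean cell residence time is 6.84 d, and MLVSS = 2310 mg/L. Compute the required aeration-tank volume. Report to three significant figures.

V ≈ 847 m³

Rearranging the biomass balance for a CMAS with decay, V = Y·Q·ΔS·θ_c / [X·(1+k_d θ_c)] = 0.468 × 483 × (2220 − 9.99) × 6.84 / [2310 × (1 + 0.109 × 6.84)] = 3.42×10^6 / 4032 = 847.4 m³.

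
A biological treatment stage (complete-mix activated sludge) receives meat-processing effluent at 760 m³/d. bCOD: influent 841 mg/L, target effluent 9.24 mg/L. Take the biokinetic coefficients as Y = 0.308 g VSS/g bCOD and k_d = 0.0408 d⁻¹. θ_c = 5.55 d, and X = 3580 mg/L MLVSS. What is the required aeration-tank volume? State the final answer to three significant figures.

V ≈ 246 m³

Steady-state biomass mass balance: V·X·(1 + k_d·θ_c) = Y·Q·(S₀ − S)·θ_c, so V = 0.308 × 760 × (841 − 9.24) × 5.55 / [3580 × (1 + 0.0408 × 5.55)] = 1.08×10^6 / 4391 = 246.1 m³.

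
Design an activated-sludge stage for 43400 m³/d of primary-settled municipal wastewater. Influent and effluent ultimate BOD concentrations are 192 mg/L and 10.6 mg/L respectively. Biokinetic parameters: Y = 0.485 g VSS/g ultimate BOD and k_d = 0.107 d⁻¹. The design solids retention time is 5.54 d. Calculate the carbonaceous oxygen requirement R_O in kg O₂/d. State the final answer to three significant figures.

The observed yield is Y_obs = Y/(1 + k_d·θ_c) = 0.485 / (1 + 0.107 × 5.54) = 0.485 / 1.593 = 0.3045 g VSS per g ultimate BOD removed.
Mass of ultimate BOD removed per day: Q(S₀ − S) = 43400 × 181.4 g/m³ = 7873 kg/d.
Net sludge production P_X = 0.3045 × 7873 = 2397 kg VSS/d.
R_O = Q·ΔS − 1.42 P_X = 7873 − 3404 = 4469 kg O₂/d.

R_O ≈ 4470 kg O₂/d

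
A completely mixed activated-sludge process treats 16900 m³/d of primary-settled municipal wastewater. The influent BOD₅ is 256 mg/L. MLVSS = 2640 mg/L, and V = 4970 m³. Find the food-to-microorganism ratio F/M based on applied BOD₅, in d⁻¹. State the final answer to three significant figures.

F/M ≈ 0.330 d⁻¹

F/M = Q·S₀ / (V·X) = 16900 × 256 / (4970 × 2640) = 0.3297 g BOD₅·(g VSS·d)⁻¹.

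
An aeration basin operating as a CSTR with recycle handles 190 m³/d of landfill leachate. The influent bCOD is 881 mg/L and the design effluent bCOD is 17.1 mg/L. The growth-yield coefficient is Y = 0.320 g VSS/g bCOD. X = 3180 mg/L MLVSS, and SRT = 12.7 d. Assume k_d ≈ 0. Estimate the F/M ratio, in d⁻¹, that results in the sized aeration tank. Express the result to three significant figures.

F/M ≈ 0.251 d⁻¹

V·X = Y·Q·ΔS·θ_c gives V = 0.320 × 190 × (881 − 17.1) × 12.7 / 3180 = 209.8 m³.
F/M = Q·S₀ / (V·X) = 190 × 881 / (209.8 × 3180) = 0.2509 g bCOD·(g VSS·d)⁻¹.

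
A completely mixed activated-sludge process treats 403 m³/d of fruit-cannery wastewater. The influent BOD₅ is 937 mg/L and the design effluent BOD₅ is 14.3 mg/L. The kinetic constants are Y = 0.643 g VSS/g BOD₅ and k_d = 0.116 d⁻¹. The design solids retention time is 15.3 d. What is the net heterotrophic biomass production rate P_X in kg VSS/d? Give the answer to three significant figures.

Correct the yield for decay: Y_obs = Y/(1 + k_d θ_c) = 0.643 / (1 + 0.116 × 15.3) = 0.643 / 2.775 = 0.2317.
Q·(S₀ − S) = 403 × (937 − 14.3) × 10⁻³ = 371.8 kg/d removed.
So the net sludge growth is P_X = 0.2317 × 371.8 = 86.17 kg VSS/d.

P_X ≈ 86.2 kg VSS/d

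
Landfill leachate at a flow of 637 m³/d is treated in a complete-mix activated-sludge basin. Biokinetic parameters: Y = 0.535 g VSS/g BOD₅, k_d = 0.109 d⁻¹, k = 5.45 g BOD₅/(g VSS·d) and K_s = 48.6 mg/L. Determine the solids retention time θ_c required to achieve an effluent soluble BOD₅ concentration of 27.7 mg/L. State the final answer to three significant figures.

θ_c ≈ 1.05 d

From 1/θ_c = Y·k·S/(K_s + S) − k_d: Y·k·S/(K_s+S) = 0.535 × 5.45 × 27.7 / (48.6 + 27.7) = 1.059 d⁻¹.
1/θ_c = 1.059 − 0.109 = 0.9495 d⁻¹, so θ_c = 1.053 d.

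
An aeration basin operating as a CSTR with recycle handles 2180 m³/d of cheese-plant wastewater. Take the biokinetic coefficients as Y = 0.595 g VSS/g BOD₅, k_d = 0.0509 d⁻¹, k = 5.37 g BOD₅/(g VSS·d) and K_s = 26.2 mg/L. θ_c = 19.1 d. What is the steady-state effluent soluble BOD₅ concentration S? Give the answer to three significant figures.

Effluent substrate depends only on kinetics and SRT: S = K_s(1 + k_d θ_c) / [θ_c(Yk − k_d) − 1] = 26.2 × (1 + 0.0509 × 19.1) / [19.1 × (0.595 × 5.37 − 0.0509) − 1] = 51.67 / 59.06 = 0.8750 mg/L.

S ≈ 0.875 mg/L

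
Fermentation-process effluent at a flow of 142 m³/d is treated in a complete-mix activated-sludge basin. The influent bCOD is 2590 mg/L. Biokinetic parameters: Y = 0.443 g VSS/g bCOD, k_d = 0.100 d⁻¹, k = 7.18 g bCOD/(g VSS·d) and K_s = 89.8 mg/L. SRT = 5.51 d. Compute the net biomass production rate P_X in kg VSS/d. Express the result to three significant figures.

Effluent substrate depends only on kinetics and SRT: S = K_s(1 + k_d θ_c) / [θ_c(Yk − k_d) − 1] = 89.8 × (1 + 0.100 × 5.51) / [5.51 × (0.443 × 7.18 − 0.100) − 1] = 139.3 / 15.97 = 8.719 mg/L.
Y_obs = Y / (1 + k_d θ_c) = 0.443 / (1 + 0.100 × 5.51) = 0.443 / 1.551 = 0.2856.
Q·(S₀ − S) = 142 × (2590 − 8.72) × 10⁻³ = 366.5 kg/d removed.
Net biomass production P_X = Y_obs × Q·(S₀ − S) = 0.2856 × 366.5 = 104.7 kg VSS/d.

P_X ≈ 105 kg VSS/d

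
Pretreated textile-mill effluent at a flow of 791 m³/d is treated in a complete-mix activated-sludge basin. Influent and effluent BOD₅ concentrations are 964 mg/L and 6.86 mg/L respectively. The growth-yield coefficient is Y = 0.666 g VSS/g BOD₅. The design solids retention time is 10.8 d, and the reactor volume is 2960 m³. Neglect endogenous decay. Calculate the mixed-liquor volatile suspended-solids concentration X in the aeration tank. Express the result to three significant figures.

X ≈ 1840 mg/L

From V·X = Y·Q·(S₀ − S)·θ_c (decay neglected): X = 0.666 × 791 × (964 − 6.86) × 10.8 / 2960 = 1840 mg/L.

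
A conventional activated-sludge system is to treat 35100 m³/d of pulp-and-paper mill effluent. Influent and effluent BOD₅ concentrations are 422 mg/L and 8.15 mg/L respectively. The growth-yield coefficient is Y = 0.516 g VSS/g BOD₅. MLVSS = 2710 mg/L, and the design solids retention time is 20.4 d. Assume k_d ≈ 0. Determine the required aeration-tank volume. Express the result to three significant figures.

V ≈ 56400 m³

V·X = Y·Q·ΔS·θ_c gives V = 0.516 × 35100 × (422 − 8.15) × 20.4 / 2710 = 56424 m³.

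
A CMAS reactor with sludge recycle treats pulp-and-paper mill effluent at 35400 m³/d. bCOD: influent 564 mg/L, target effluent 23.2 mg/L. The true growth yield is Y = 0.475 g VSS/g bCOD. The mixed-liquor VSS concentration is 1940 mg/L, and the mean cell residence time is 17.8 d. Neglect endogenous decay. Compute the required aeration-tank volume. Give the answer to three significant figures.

Biomass mass balance (decay neglected): V·X = Y·Q·(S₀ − S)·θ_c, so V = 0.475 × 35400 × (564 − 23.2) × 17.8 / 1940 = 83436 m³.

V ≈ 83400 m³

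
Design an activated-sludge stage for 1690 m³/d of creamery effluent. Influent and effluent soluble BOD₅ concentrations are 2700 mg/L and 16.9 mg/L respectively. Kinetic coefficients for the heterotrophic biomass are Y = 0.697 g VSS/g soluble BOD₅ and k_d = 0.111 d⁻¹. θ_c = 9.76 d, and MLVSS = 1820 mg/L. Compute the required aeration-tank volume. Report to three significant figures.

From the SRT design equation V = Y Q (S₀−S) θ_c / [X (1 + k_d θ_c)] = 0.697 × 1690 × (2700 − 16.9) × 9.76 / [1820 × (1 + 0.111 × 9.76)] = 3.08×10^7 / 3792 = 8135 m³.

V ≈ 8140 m³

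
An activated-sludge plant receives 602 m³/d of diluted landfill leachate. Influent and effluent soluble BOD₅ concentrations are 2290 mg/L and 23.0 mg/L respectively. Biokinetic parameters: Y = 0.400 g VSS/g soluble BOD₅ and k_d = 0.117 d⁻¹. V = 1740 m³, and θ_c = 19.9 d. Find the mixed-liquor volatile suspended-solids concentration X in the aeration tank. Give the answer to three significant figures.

X ≈ 1880 mg/L

Solving the biomass balance for X: X = Y Q (S₀−S) θ_c / [V (1+k_d θ_c)] = 0.400 × 602 × (2290 − 23.0) × 19.9 / [1740 × (1 + 0.117 × 19.9)] = 1876 mg/L.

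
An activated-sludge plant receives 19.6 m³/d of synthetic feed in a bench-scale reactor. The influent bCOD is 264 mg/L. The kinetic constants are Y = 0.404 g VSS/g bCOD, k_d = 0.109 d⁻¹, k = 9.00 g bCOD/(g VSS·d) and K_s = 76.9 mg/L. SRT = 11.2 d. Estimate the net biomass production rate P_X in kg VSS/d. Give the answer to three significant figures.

P_X ≈ 0.925 kg VSS/d

From the Monod/SRT balance for a CMAS, S = K_s·(1+k_d θ_c)/[θ_c·(Y k − k_d) − 1] = 76.9 × (1 + 0.109 × 11.2) / [11.2 × (0.404 × 9.00 − 0.109) − 1] = 170.8 / 38.50 = 4.436 mg/L.
Y_obs = Y / (1 + k_d θ_c) = 0.404 / (1 + 0.109 × 11.2) = 0.404 / 2.221 = 0.1819.
Mass of bCOD removed per day: Q(S₀ − S) = 19.6 × 259.6 g/m³ = 5.087 kg/d.
P_X = Y_obs · Q(S₀ − S) = 0.1819 × 5.087 = 0.9255 kg VSS/d.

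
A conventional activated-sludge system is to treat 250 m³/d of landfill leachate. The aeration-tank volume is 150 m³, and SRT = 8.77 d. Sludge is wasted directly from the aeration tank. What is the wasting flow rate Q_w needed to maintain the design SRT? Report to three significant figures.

Q_w ≈ 17.1 m³/d

With mixed-liquor wasting, θ_c = V/Q_w, so Q_w = V/θ_c = 150.0/8.77 = 17.10 m³/d.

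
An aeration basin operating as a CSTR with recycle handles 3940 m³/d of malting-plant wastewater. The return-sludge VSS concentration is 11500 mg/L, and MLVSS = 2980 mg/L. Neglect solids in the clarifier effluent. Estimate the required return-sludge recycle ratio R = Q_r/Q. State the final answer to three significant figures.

Solids balance on the clarifier gives (1+R)X = R·X_r, so R = X/(X_r − X) = 2980 / (11500 − 2980) = 0.3498.

R ≈ 0.350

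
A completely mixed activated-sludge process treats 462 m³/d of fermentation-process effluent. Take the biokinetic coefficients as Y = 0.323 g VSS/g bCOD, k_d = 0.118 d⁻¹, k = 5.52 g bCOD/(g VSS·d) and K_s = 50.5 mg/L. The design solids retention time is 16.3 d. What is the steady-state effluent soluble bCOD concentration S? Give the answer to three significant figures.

S ≈ 5.65 mg/L

From the Monod/SRT balance for a CMAS, S = K_s·(1+k_d θ_c)/[θ_c·(Y k − k_d) − 1] = 50.5 × (1 + 0.118 × 16.3) / [16.3 × (0.323 × 5.52 − 0.118) − 1] = 147.6 / 26.14 = 5.648 mg/L.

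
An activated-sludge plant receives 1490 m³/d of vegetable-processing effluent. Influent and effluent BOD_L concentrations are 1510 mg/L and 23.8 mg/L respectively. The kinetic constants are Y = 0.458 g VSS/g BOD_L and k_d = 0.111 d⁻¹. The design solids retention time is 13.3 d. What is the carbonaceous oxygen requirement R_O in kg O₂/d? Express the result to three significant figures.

Observed yield with endogenous decay: Y_obs = Y / (1 + k_d·θ_c) = 0.458 / (1 + 0.111 × 13.3) = 0.458 / 2.476 = 0.1850 g VSS/g BOD_L.
ΔS = 1510 − 23.8 = 1486 mg/L, so the substrate removal rate is 1490 × 1486/1000 = 2214 kg BOD_L/d.
P_X = Y_obs·Q·(S₀ − S) = 0.1850 × 2214 = 409.6 kg VSS/d.
R_O = Q·(S₀ − S) − 1.42·P_X = 2214 − 1.42 × 409.6 = 1633 kg O₂/d.

R_O ≈ 1630 kg O₂/d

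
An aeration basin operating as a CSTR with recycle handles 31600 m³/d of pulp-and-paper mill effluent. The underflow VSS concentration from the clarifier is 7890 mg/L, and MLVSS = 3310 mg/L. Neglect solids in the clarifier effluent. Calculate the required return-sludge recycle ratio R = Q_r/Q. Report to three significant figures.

Solids balance on the clarifier gives (1+R)X = R·X_r, so R = X/(X_r − X) = 3310 / (7890 − 3310) = 0.7227.

R ≈ 0.723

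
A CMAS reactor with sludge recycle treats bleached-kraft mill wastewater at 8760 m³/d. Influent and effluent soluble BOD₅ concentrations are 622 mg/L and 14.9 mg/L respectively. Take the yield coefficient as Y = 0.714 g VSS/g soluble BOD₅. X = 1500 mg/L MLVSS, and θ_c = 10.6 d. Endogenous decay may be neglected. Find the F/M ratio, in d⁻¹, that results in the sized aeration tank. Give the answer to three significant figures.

F/M ≈ 0.135 d⁻¹

With k_d = 0 the design equation reduces to V = Y Q (S₀−S) θ_c / X = 0.714 × 8760 × (622 − 14.9) × 10.6 / 1500 = 26833 m³.
F/M = Q·S₀ / (V·X) = 8760 × 622 / (26833 × 1500) = 0.1354 g soluble BOD₅·(g VSS·d)⁻¹.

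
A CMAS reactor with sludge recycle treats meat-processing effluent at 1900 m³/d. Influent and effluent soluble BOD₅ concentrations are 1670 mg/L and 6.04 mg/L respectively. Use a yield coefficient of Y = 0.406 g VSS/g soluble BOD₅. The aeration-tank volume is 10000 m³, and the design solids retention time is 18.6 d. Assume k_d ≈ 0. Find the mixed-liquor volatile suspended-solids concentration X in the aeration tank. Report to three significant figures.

Without decay, X = Y Q (S₀−S) θ_c / V = 0.406 × 1900 × (1670 − 6.04) × 18.6 / 10000 = 2387 mg/L.

X ≈ 2390 mg/L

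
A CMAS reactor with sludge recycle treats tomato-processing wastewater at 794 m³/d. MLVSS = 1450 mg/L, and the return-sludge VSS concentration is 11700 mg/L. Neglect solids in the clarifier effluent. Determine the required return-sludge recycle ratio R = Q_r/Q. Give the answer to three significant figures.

R = Q_r/Q = X/(X_r − X) = 1450 / (11700 − 1450) = 0.1415.

R ≈ 0.141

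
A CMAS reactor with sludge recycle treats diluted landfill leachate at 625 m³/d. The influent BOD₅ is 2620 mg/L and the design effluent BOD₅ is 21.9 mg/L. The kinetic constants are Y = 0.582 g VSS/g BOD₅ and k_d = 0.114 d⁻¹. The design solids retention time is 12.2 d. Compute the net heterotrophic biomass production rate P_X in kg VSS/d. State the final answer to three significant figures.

P_X ≈ 395 kg VSS/d

The observed yield is Y_obs = Y/(1 + k_d·θ_c) = 0.582 / (1 + 0.114 × 12.2) = 0.582 / 2.391 = 0.2434 g VSS per g BOD₅ removed.
Substrate removed = Q·(S₀ − S) = 625 m³/d × (2620 − 21.9) g/m³ = 1.62×10^6 g/d = 1624 kg/d.
Biomass produced: P_X = Y_obs·Q·ΔS = 0.2434 × 1624 ≈ 395.3 kg VSS/d.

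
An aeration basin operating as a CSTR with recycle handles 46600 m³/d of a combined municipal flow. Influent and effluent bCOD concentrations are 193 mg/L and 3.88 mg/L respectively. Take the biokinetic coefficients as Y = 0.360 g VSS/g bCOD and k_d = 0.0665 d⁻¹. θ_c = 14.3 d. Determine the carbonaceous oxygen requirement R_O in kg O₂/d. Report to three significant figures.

R_O ≈ 6500 kg O₂/d

Y_obs = Y / (1 + k_d θ_c) = 0.360 / (1 + 0.0665 × 14.3) = 0.360 / 1.951 = 0.1845.
ΔS = 193 − 3.88 = 189.1 mg/L, so the substrate removal rate is 46600 × 189.1/1000 = 8813 kg bCOD/d.
Net sludge production P_X = 0.1845 × 8813 = 1626 kg VSS/d.
R_O = Q·ΔS − 1.42 P_X = 8813 − 2309 = 6504 kg O₂/d.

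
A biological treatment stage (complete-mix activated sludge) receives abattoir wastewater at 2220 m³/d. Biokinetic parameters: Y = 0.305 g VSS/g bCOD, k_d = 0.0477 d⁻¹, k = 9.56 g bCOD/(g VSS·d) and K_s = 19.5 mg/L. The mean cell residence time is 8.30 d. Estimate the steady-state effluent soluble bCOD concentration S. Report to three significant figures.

S ≈ 1.19 mg/L

For a completely mixed reactor with recycle the Lawrence–McCarty relation gives S = K_s·(1 + k_d·θ_c) / [θ_c·(Y·k − k_d) − 1] = 19.5 × (1 + 0.0477 × 8.30) / [8.30 × (0.305 × 9.56 − 0.0477) − 1] = 27.22 / 22.81 = 1.194 mg/L.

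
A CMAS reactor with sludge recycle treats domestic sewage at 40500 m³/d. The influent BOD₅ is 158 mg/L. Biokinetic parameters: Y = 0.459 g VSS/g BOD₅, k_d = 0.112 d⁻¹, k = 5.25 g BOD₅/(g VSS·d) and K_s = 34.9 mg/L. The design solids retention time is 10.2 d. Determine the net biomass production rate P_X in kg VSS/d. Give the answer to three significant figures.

For a completely mixed reactor with recycle the Lawrence–McCarty relation gives S = K_s·(1 + k_d·θ_c) / [θ_c·(Y·k − k_d) − 1] = 34.9 × (1 + 0.112 × 10.2) / [10.2 × (0.459 × 5.25 − 0.112) − 1] = 74.77 / 22.44 = 3.332 mg/L.
Correct the yield for decay: Y_obs = Y/(1 + k_d θ_c) = 0.459 / (1 + 0.112 × 10.2) = 0.459 / 2.142 = 0.2142.
ΔS = 158 − 3.33 = 154.7 mg/L, so the substrate removal rate is 40500 × 154.7/1000 = 6264 kg BOD₅/d.
Biomass produced: P_X = Y_obs·Q·ΔS = 0.2142 × 6264 ≈ 1342 kg VSS/d.

P_X ≈ 1340 kg VSS/d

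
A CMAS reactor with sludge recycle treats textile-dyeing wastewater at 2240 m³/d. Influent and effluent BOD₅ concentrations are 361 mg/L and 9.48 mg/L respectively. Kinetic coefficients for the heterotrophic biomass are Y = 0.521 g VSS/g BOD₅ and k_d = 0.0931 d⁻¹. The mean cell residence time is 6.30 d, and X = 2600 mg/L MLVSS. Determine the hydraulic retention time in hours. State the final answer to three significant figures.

τ ≈ 6.71 h

Steady-state biomass mass balance: V·X·(1 + k_d·θ_c) = Y·Q·(S₀ − S)·θ_c, so V = 0.521 × 2240 × (361 − 9.48) × 6.30 / [2600 × (1 + 0.0931 × 6.30)] = 2.58×10^6 / 4125 = 626.5 m³.
HRT = V/Q = 626.5 m³ / 2240 m³·d⁻¹ = 0.2797 d × 24 = 6.713 h.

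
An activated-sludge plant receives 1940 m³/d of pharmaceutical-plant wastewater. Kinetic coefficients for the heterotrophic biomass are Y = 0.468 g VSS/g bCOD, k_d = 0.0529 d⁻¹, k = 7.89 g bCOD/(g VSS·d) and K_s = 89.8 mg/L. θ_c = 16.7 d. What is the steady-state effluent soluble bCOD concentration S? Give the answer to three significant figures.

S ≈ 2.83 mg/L

For a completely mixed reactor with recycle the Lawrence–McCarty relation gives S = K_s·(1 + k_d·θ_c) / [θ_c·(Y·k − k_d) − 1] = 89.8 × (1 + 0.0529 × 16.7) / [16.7 × (0.468 × 7.89 − 0.0529) − 1] = 169.1 / 59.78 = 2.829 mg/L.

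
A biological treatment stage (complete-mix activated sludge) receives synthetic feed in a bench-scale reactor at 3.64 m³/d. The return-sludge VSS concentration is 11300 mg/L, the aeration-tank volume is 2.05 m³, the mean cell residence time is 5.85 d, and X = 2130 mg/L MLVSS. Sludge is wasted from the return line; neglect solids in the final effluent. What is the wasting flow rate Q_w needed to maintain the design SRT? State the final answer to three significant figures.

Q_w ≈ 0.0661 m³/d

θ_c = V·X/(Q_w·X_r) when wasting from the recycle, so Q_w = V·X/(θ_c·X_r) = 2.050 × 2130 / (5.85 × 11300) = 0.06605 m³/d.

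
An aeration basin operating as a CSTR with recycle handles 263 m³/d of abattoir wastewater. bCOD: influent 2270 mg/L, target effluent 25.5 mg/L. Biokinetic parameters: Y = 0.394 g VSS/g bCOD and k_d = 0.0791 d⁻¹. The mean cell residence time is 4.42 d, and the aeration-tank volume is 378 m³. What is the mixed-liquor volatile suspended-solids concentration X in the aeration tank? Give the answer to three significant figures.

From V·X·(1 + k_d·θ_c) = Y·Q·(S₀ − S)·θ_c: X = 0.394 × 263 × (2270 − 25.5) × 4.42 / [378 × (1 + 0.0791 × 4.42)] = 2015 mg/L.

X ≈ 2020 mg/L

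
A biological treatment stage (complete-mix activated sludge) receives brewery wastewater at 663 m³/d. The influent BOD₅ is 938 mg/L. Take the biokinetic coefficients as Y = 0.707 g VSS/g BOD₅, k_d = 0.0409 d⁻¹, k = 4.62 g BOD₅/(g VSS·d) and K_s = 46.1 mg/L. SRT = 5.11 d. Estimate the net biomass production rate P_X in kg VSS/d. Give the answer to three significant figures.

P_X ≈ 362 kg VSS/d

For a completely mixed reactor with recycle the Lawrence–McCarty relation gives S = K_s·(1 + k_d·θ_c) / [θ_c·(Y·k − k_d) − 1] = 46.1 × (1 + 0.0409 × 5.11) / [5.11 × (0.707 × 4.62 − 0.0409) − 1] = 55.73 / 15.48 = 3.600 mg/L.
Observed yield with endogenous decay: Y_obs = Y / (1 + k_d·θ_c) = 0.707 / (1 + 0.0409 × 5.11) = 0.707 / 1.209 = 0.5848 g VSS/g BOD₅.
Mass of BOD₅ removed per day: Q(S₀ − S) = 663 × 934.4 g/m³ = 619.5 kg/d.
P_X = Y_obs · Q(S₀ − S) = 0.5848 × 619.5 = 362.3 kg VSS/d.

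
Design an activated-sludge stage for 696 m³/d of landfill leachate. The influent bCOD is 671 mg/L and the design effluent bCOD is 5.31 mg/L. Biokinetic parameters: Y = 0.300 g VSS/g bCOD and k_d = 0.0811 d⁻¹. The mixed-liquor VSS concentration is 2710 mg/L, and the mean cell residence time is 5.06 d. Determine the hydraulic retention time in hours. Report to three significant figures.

τ ≈ 6.35 h

Steady-state biomass mass balance: V·X·(1 + k_d·θ_c) = Y·Q·(S₀ − S)·θ_c, so V = 0.300 × 696 × (671 − 5.31) × 5.06 / [2710 × (1 + 0.0811 × 5.06)] = 7.03×10^5 / 3822 = 184.0 m³.
HRT = V/Q = 184.0 m³ / 696 m³·d⁻¹ = 0.2644 d × 24 = 6.345 h.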